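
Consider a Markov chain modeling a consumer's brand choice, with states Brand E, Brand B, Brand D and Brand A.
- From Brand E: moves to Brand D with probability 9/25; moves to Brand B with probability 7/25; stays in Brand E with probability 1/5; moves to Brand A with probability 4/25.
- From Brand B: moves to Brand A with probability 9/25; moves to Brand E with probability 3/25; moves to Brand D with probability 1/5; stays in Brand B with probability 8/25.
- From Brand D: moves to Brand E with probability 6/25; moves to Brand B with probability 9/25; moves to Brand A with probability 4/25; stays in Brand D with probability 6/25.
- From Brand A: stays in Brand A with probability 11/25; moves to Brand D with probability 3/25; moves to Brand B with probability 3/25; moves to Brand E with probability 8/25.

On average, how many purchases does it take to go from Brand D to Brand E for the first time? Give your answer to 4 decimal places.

4.3350

Let t(s) be the expected number of purchases to first reach Brand E from state s, with t(Brand E) = 0. Conditioning on the first purchase:
t(Brand B) = 1 + 0.32·t(Brand B) + 0.2·t(Brand D) + 0.36·t(Brand A)
t(Brand D) = 1 + 0.36·t(Brand B) + 0.24·t(Brand D) + 0.16·t(Brand A)
t(Brand A) = 1 + 0.12·t(Brand B) + 0.12·t(Brand D) + 0.44·t(Brand A)
Solving: t(Brand B) = 4.7180, t(Brand D) = 4.3350, t(Brand A) = 3.7256.
Expected purchases from Brand D to Brand E: 4.3350.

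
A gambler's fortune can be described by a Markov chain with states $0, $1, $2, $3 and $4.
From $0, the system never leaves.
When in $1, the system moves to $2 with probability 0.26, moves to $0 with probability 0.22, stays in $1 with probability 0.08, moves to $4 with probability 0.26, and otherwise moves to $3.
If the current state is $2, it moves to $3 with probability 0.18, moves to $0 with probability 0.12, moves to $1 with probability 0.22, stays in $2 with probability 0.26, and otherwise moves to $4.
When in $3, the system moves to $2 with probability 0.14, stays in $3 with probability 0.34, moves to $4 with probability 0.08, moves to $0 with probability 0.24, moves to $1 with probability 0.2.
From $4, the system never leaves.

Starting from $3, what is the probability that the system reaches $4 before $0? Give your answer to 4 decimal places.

Let h(s) be the probability of absorption at $4 starting from transient state s. Then h($4) = 1 and h($0) = 0. By first-step analysis:
h($1) = 0.22·0 + 0.08·h($1) + 0.26·h($2) + 0.18·h($3) + 0.26·1
h($2) = 0.12·0 + 0.22·h($1) + 0.26·h($2) + 0.18·h($3) + 0.22·1
h($3) = 0.24·0 + 0.2·h($1) + 0.14·h($2) + 0.34·h($3) + 0.08·1
Solving: h($1) = 0.5136, h($2) = 0.5455, h($3) = 0.3925.
Starting from $3, the probability is 0.3925.

0.3925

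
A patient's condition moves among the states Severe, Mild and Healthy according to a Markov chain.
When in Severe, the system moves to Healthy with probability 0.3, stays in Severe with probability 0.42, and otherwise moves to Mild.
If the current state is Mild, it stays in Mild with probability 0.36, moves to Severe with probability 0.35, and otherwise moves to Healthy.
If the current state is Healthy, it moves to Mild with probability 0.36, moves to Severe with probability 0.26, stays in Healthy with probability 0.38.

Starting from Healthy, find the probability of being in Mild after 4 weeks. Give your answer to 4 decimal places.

0.3325

Propagate the distribution vector 4 weeks from Healthy.
After 0 weeks: (0.0000, 0.0000, 1.0000)
After 1 week: (0.2600, 0.3600, 0.3800)
After 2 weeks: (0.3340, 0.3392, 0.3268)
After 3 weeks: (0.3440, 0.3333, 0.3228)
After 4 weeks: (0.3450, 0.3325, 0.3225)
P(in Mild after 4 weeks) = 0.3325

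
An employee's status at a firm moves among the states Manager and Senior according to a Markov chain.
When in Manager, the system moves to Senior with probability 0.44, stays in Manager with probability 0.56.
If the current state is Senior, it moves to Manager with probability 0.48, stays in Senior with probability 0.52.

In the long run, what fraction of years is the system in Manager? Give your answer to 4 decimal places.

Let the stationary distribution be π with π = πP and π_1 + π_2 = 1.
π_1 = 0.56·π_1 + 0.48·π_2
Solving with the normalization constraint gives π = (0.5217, 0.4783).
So the stationary probability of Manager is 0.5217.

0.5217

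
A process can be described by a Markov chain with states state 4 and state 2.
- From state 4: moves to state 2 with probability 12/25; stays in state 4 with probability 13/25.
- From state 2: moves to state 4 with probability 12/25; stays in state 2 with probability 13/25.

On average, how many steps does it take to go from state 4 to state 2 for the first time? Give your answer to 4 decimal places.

Let t(s) be the expected number of steps to first reach state 2 from state s, with t(state 2) = 0. Conditioning on the first step:
t(state 4) = 1 + 0.52·t(state 4)
Solving: t(state 4) = 2.0833.
Expected steps from state 4 to state 2: 2.0833.

2.0833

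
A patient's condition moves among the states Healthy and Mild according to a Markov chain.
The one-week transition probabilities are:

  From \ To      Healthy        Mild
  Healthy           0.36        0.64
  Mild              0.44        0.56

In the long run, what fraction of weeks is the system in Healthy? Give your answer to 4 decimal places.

Let the stationary distribution be π with π = πP and π_1 + π_2 = 1.
π_1 = 0.36·π_1 + 0.44·π_2
Solving with the normalization constraint gives π = (0.4074, 0.5926).
So the stationary probability of Healthy is 0.4074.

0.4074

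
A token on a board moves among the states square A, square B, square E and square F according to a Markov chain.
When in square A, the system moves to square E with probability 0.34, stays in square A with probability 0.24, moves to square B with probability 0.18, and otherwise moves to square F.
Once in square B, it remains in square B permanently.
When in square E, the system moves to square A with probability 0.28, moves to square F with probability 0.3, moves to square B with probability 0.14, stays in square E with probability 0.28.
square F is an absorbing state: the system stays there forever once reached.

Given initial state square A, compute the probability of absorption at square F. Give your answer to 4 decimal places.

Let h(s) be the probability of absorption at square F starting from transient state s. Then h(square F) = 1 and h(square B) = 0. By first-step analysis:
h(square A) = 0.24·h(square A) + 0.18·0 + 0.34·h(square E) + 0.24·1
h(square E) = 0.28·h(square A) + 0.14·0 + 0.28·h(square E) + 0.3·1
Solving: h(square A) = 0.6080, h(square E) = 0.6531.
Starting from square A, the probability is 0.6080.

0.6080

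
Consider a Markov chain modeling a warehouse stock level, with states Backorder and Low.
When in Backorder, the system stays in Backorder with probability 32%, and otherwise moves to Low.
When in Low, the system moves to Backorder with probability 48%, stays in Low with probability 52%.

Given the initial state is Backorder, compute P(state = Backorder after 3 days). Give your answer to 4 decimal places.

0.4114

Propagate the distribution vector 3 days from Backorder.
After 0 days: (1.0000, 0.0000)
After 1 day: (0.3200, 0.6800)
After 2 days: (0.4288, 0.5712)
After 3 days: (0.4114, 0.5886)
P(in Backorder after 3 days) = 0.4114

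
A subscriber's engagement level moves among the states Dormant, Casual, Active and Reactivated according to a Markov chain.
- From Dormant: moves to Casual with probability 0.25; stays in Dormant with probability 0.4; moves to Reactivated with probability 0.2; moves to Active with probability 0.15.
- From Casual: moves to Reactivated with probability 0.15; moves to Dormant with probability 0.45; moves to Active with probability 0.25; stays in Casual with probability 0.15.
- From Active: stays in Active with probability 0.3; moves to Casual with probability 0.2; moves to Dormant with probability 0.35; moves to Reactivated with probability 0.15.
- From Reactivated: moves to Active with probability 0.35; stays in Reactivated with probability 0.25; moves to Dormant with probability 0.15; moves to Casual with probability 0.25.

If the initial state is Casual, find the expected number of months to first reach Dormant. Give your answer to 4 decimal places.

Let t(s) be the expected number of months to first reach Dormant from state s, with t(Dormant) = 0. Conditioning on the first month:
t(Casual) = 1 + 0.15·t(Casual) + 0.25·t(Active) + 0.15·t(Reactivated)
t(Active) = 1 + 0.2·t(Casual) + 0.3·t(Active) + 0.15·t(Reactivated)
t(Reactivated) = 1 + 0.25·t(Casual) + 0.35·t(Active) + 0.25·t(Reactivated)
Solving: t(Casual) = 2.6887, t(Active) = 2.9717, t(Reactivated) = 3.6164.
Expected months from Casual to Dormant: 2.6887.

2.6887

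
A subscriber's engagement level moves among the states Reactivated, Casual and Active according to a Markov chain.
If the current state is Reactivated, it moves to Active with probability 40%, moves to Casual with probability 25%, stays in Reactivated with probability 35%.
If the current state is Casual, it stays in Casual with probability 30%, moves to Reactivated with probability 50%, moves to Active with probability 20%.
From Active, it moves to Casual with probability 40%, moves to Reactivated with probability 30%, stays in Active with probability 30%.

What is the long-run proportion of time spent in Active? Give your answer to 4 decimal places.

0.3070

Let the stationary distribution be π with π = πP and π_1 + π_2 + π_3 = 1.
π_1 = 0.35·π_1 + 0.5·π_2 + 0.3·π_3
π_2 = 0.25·π_1 + 0.3·π_2 + 0.4·π_3
Solving with the normalization constraint gives π = (0.3814, 0.3116, 0.3070).
So the stationary probability of Active is 0.3070.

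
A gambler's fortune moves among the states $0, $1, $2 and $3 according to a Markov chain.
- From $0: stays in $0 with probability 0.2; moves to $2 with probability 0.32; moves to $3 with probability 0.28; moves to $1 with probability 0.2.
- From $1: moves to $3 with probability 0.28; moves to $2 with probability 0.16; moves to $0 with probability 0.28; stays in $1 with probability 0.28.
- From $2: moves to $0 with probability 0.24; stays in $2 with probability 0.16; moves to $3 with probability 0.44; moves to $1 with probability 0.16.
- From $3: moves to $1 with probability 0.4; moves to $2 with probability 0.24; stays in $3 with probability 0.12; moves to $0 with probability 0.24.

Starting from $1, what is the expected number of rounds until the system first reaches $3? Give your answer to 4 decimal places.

Let t(s) be the expected number of rounds to first reach $3 from state s, with t($3) = 0. Conditioning on the first round:
t($0) = 1 + 0.2·t($0) + 0.2·t($1) + 0.32·t($2)
t($1) = 1 + 0.28·t($0) + 0.28·t($1) + 0.16·t($2)
t($2) = 1 + 0.24·t($0) + 0.16·t($1) + 0.16·t($2)
Solving: t($0) = 3.1291, t($1) = 3.2046, t($2) = 2.6949.
Expected rounds from $1 to $3: 3.2046.

3.2046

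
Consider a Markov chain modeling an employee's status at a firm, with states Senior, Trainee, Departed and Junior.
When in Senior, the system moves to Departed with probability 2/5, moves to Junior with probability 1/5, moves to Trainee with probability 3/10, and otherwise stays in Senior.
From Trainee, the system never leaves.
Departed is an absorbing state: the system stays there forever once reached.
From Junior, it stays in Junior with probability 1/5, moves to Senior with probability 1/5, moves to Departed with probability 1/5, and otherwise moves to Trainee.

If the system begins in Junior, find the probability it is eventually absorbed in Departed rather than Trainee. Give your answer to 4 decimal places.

Let h(s) be the probability of absorption at Departed starting from transient state s. Then h(Departed) = 1 and h(Trainee) = 0. By first-step analysis:
h(Senior) = 0.1·h(Senior) + 0.3·0 + 0.4·1 + 0.2·h(Junior)
h(Junior) = 0.2·h(Senior) + 0.4·0 + 0.2·1 + 0.2·h(Junior)
Solving: h(Senior) = 0.5294, h(Junior) = 0.3824.
Starting from Junior, the probability is 0.3824.

0.3824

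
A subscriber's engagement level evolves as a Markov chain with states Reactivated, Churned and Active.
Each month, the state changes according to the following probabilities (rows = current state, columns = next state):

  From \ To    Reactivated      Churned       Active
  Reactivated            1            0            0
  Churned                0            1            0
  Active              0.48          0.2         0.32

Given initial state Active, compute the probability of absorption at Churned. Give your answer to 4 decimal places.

Let h(s) be the probability of absorption at Churned starting from transient state s. Then h(Churned) = 1 and h(Reactivated) = 0. By first-step analysis:
h(Active) = 0.48·0 + 0.2·1 + 0.32·h(Active)
Solving: h(Active) = 0.2941.
Starting from Active, the probability is 0.2941.

0.2941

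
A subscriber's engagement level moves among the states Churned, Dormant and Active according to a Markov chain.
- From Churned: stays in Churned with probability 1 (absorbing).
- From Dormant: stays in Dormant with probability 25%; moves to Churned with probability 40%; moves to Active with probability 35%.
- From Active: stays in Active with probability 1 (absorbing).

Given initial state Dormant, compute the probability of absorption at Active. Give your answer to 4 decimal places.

0.4667

Let h(s) be the probability of absorption at Active starting from transient state s. Then h(Active) = 1 and h(Churned) = 0. By first-step analysis:
h(Dormant) = 0.4·0 + 0.25·h(Dormant) + 0.35·1
Solving: h(Dormant) = 0.4667.
Starting from Dormant, the probability is 0.4667.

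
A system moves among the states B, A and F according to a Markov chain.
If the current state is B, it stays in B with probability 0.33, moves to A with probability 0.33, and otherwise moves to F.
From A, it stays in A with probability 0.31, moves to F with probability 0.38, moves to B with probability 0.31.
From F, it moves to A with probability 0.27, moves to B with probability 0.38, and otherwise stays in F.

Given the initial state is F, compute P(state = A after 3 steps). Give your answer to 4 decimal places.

0.3027

Propagate the distribution vector 3 steps from F.
After 0 steps: (0.0000, 0.0000, 1.0000)
After 1 step: (0.3800, 0.2700, 0.3500)
After 2 steps: (0.3421, 0.3036, 0.3543)
After 3 steps: (0.3416, 0.3027, 0.3557)
P(in A after 3 steps) = 0.3027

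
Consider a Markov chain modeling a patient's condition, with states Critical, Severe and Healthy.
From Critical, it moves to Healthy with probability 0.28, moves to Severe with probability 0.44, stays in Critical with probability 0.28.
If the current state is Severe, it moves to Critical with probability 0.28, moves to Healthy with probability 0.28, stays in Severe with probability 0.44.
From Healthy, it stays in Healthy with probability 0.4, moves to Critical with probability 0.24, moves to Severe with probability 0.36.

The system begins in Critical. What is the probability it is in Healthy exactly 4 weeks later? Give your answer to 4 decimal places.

0.3181

Propagate the distribution vector 4 weeks from Critical.
After 0 weeks: (1.0000, 0.0000, 0.0000)
After 1 week: (0.2800, 0.4400, 0.2800)
After 2 weeks: (0.2688, 0.4176, 0.3136)
After 3 weeks: (0.2675, 0.4149, 0.3176)
After 4 weeks: (0.2673, 0.4146, 0.3181)
P(in Healthy after 4 weeks) = 0.3181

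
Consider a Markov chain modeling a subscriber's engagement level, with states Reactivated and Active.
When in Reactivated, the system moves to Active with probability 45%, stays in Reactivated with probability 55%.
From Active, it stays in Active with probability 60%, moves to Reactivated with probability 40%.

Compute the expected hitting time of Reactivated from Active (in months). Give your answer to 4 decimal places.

2.5000

Let t(s) be the expected number of months to first reach Reactivated from state s, with t(Reactivated) = 0. Conditioning on the first month:
t(Active) = 1 + 0.6·t(Active)
Solving: t(Active) = 2.5000.
Expected months from Active to Reactivated: 2.5000.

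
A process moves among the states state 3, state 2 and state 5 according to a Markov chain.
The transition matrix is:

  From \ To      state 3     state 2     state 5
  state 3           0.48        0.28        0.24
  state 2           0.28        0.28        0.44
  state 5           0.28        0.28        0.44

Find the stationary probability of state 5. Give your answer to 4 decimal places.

0.3700

Let the stationary distribution be π with π = πP and π_1 + π_2 + π_3 = 1.
π_1 = 0.48·π_1 + 0.28·π_2 + 0.28·π_3
π_2 = 0.28·π_1 + 0.28·π_2 + 0.28·π_3
Solving with the normalization constraint gives π = (0.3500, 0.2800, 0.3700).
So the stationary probability of state 5 is 0.3700.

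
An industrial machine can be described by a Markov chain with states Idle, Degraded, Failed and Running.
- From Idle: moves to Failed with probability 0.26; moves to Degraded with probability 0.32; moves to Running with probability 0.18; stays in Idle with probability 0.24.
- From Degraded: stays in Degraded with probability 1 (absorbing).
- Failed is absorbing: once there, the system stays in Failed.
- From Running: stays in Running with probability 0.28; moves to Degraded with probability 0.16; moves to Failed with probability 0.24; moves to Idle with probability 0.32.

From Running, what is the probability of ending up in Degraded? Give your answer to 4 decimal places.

Let h(s) be the probability of absorption at Degraded starting from transient state s. Then h(Degraded) = 1 and h(Failed) = 0. By first-step analysis:
h(Idle) = 0.24·h(Idle) + 0.32·1 + 0.26·0 + 0.18·h(Running)
h(Running) = 0.32·h(Idle) + 0.16·1 + 0.24·0 + 0.28·h(Running)
Solving: h(Idle) = 0.5294, h(Running) = 0.4575.
Starting from Running, the probability is 0.4575.

0.4575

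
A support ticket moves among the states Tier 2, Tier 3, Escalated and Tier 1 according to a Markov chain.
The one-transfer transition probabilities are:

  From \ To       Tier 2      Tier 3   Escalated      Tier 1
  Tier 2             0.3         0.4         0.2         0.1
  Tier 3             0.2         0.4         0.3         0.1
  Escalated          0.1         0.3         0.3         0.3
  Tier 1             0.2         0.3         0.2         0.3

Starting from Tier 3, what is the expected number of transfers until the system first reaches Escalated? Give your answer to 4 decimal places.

3.7696

Let t(s) be the expected number of transfers to first reach Escalated from state s, with t(Escalated) = 0. Conditioning on the first transfer:
t(Tier 2) = 1 + 0.3·t(Tier 2) + 0.4·t(Tier 3) + 0.1·t(Tier 1)
t(Tier 3) = 1 + 0.2·t(Tier 2) + 0.4·t(Tier 3) + 0.1·t(Tier 1)
t(Tier 1) = 1 + 0.2·t(Tier 2) + 0.3·t(Tier 3) + 0.3·t(Tier 1)
Solving: t(Tier 2) = 4.1885, t(Tier 3) = 3.7696, t(Tier 1) = 4.2408.
Expected transfers from Tier 3 to Escalated: 3.7696.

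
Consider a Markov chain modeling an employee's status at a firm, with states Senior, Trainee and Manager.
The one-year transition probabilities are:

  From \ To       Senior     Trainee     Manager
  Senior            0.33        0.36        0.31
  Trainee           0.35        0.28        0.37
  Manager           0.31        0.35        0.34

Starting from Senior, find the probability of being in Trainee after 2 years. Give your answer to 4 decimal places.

0.3281

Sum over the intermediate state after 1 year:
P = P(Senior→Senior)·P(Senior→Trainee) + P(Senior→Trainee)·P(Trainee→Trainee) + P(Senior→Manager)·P(Manager→Trainee)
  = 0.33×0.36 + 0.36×0.28 + 0.31×0.35
  = 0.1188 + 0.1008 + 0.1085 = 0.3281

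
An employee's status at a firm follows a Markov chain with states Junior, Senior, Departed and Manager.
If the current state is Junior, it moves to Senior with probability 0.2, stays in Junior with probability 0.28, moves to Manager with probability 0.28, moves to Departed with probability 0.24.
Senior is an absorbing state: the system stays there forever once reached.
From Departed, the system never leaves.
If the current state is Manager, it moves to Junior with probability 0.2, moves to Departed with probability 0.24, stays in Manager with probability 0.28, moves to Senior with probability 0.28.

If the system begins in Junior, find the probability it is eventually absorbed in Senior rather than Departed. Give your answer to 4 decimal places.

Let h(s) be the probability of absorption at Senior starting from transient state s. Then h(Senior) = 1 and h(Departed) = 0. By first-step analysis:
h(Junior) = 0.28·h(Junior) + 0.2·1 + 0.24·0 + 0.28·h(Manager)
h(Manager) = 0.2·h(Junior) + 0.28·1 + 0.24·0 + 0.28·h(Manager)
Solving: h(Junior) = 0.4810, h(Manager) = 0.5225.
Starting from Junior, the probability is 0.4810.

0.4810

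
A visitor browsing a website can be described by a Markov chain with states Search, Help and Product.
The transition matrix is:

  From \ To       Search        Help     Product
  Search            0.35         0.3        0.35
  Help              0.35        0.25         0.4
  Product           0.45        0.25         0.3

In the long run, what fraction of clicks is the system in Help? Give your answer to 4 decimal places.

0.2692

Let the stationary distribution be π with π = πP and π_1 + π_2 + π_3 = 1.
π_1 = 0.35·π_1 + 0.35·π_2 + 0.45·π_3
π_2 = 0.3·π_1 + 0.25·π_2 + 0.25·π_3
Solving with the normalization constraint gives π = (0.3846, 0.2692, 0.3462).
So the stationary probability of Help is 0.2692.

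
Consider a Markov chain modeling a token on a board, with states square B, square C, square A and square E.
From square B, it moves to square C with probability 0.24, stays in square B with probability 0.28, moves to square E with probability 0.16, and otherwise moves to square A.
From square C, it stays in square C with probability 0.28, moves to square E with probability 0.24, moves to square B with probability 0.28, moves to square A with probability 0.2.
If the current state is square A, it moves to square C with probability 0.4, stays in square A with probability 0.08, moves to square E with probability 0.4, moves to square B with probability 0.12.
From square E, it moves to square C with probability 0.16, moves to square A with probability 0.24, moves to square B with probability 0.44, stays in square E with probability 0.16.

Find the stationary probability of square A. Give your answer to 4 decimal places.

Let the stationary distribution be π with π = πP and π_1 + π_2 + π_3 + π_4 = 1.
π_1 = 0.28·π_1 + 0.28·π_2 + 0.12·π_3 + 0.44·π_4
π_2 = 0.24·π_1 + 0.28·π_2 + 0.4·π_3 + 0.16·π_4
π_3 = 0.32·π_1 + 0.2·π_2 + 0.08·π_3 + 0.24·π_4
Solving with the normalization constraint gives π = (0.2826, 0.2667, 0.2172, 0.2335).
So the stationary probability of square A is 0.2172.

0.2172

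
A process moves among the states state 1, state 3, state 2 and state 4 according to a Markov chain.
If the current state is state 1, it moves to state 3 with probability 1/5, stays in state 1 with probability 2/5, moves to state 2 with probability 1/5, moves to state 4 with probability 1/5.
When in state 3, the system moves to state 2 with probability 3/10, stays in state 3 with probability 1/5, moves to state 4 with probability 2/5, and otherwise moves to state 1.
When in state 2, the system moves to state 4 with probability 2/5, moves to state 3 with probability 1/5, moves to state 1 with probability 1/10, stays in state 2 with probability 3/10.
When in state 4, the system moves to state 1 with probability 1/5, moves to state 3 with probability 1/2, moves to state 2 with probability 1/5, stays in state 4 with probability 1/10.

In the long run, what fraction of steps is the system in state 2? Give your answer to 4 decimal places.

Let the stationary distribution be π with π = πP and π_1 + π_2 + π_3 + π_4 = 1.
π_1 = 0.4·π_1 + 0.1·π_2 + 0.1·π_3 + 0.2·π_4
π_2 = 0.2·π_1 + 0.2·π_2 + 0.2·π_3 + 0.5·π_4
π_3 = 0.2·π_1 + 0.3·π_2 + 0.3·π_3 + 0.2·π_4
Solving with the normalization constraint gives π = (0.1828, 0.2839, 0.2538, 0.2796).
So the stationary probability of state 2 is 0.2538.

0.2538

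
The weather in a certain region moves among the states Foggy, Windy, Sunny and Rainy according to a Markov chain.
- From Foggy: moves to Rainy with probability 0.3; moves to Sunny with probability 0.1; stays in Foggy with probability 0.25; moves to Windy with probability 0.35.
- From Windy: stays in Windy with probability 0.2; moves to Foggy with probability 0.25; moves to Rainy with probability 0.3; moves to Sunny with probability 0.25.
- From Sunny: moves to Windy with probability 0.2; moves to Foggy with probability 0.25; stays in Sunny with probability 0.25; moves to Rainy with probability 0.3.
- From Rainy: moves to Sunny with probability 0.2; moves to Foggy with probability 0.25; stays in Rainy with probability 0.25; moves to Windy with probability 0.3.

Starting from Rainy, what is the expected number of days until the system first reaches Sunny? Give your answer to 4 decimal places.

Let t(s) be the expected number of days to first reach Sunny from state s, with t(Sunny) = 0. Conditioning on the first day:
t(Foggy) = 1 + 0.25·t(Foggy) + 0.35·t(Windy) + 0.3·t(Rainy)
t(Windy) = 1 + 0.25·t(Foggy) + 0.2·t(Windy) + 0.3·t(Rainy)
t(Rainy) = 1 + 0.25·t(Foggy) + 0.3·t(Windy) + 0.25·t(Rainy)
Solving: t(Foggy) = 5.8018, t(Windy) = 5.0450, t(Rainy) = 5.2853.
Expected days from Rainy to Sunny: 5.2853.

5.2853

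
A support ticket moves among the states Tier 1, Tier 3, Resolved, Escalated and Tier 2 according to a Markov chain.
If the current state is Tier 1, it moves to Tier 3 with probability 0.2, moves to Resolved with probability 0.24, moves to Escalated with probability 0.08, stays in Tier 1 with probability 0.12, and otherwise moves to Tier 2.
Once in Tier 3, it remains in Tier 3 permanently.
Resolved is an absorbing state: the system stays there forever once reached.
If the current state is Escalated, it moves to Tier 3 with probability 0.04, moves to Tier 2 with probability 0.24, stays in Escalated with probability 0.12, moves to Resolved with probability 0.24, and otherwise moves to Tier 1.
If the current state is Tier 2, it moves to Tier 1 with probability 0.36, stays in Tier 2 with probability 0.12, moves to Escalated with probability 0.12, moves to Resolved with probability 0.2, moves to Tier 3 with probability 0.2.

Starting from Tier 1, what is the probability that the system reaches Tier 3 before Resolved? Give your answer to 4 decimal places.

Let h(s) be the probability of absorption at Tier 3 starting from transient state s. Then h(Tier 3) = 1 and h(Resolved) = 0. By first-step analysis:
h(Tier 1) = 0.12·h(Tier 1) + 0.2·1 + 0.24·0 + 0.08·h(Escalated) + 0.36·h(Tier 2)
h(Escalated) = 0.36·h(Tier 1) + 0.04·1 + 0.24·0 + 0.12·h(Escalated) + 0.24·h(Tier 2)
h(Tier 2) = 0.36·h(Tier 1) + 0.2·1 + 0.2·0 + 0.12·h(Escalated) + 0.12·h(Tier 2)
Solving: h(Tier 1) = 0.4468, h(Escalated) = 0.3532, h(Tier 2) = 0.4582.
Starting from Tier 1, the probability is 0.4468.

0.4468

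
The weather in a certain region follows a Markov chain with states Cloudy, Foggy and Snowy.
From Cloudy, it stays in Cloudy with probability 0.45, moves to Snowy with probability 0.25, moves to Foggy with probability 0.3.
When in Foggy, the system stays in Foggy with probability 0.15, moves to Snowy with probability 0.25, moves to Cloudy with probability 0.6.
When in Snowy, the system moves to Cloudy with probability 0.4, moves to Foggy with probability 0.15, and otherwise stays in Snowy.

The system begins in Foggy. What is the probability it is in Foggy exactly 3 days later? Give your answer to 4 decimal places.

0.2190

Propagate the distribution vector 3 days from Foggy.
After 0 days: (0.0000, 1.0000, 0.0000)
After 1 day: (0.6000, 0.1500, 0.2500)
After 2 days: (0.4600, 0.2400, 0.3000)
After 3 days: (0.4710, 0.2190, 0.3100)
P(in Foggy after 3 days) = 0.2190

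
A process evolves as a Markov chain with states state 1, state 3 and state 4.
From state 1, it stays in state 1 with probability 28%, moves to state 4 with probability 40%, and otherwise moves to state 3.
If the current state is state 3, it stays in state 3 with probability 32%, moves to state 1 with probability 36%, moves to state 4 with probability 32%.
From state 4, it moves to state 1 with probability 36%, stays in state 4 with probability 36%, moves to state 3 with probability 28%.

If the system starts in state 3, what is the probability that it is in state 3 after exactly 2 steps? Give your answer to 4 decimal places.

Sum over the intermediate state after 1 step:
P = P(state 3→state 1)·P(state 1→state 3) + P(state 3→state 3)·P(state 3→state 3) + P(state 3→state 4)·P(state 4→state 3)
  = 0.36×0.32 + 0.32×0.32 + 0.32×0.28
  = 0.1152 + 0.1024 + 0.0896 = 0.3072

0.3072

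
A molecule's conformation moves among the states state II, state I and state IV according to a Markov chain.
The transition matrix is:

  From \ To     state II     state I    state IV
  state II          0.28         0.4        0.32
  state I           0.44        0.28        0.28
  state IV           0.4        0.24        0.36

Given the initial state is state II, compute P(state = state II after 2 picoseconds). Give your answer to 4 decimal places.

0.3824

Sum over the intermediate state after 1 picosecond:
P = P(state II→state II)·P(state II→state II) + P(state II→state I)·P(state I→state II) + P(state II→state IV)·P(state IV→state II)
  = 0.28×0.28 + 0.4×0.44 + 0.32×0.4
  = 0.0784 + 0.1760 + 0.1280 = 0.3824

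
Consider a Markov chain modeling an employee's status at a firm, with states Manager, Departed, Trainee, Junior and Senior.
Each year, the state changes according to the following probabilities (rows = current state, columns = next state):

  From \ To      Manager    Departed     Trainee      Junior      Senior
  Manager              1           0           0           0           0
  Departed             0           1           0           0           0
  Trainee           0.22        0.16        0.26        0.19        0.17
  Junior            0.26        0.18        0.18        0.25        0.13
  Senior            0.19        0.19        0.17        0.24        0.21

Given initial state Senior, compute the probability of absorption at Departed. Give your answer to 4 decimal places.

0.4619

Let h(s) be the probability of absorption at Departed starting from transient state s. Then h(Departed) = 1 and h(Manager) = 0. By first-step analysis:
h(Trainee) = 0.22·0 + 0.16·1 + 0.26·h(Trainee) + 0.19·h(Junior) + 0.17·h(Senior)
h(Junior) = 0.26·0 + 0.18·1 + 0.18·h(Trainee) + 0.25·h(Junior) + 0.13·h(Senior)
h(Senior) = 0.19·0 + 0.19·1 + 0.17·h(Trainee) + 0.24·h(Junior) + 0.21·h(Senior)
Solving: h(Trainee) = 0.4311, h(Junior) = 0.4235, h(Senior) = 0.4619.
Starting from Senior, the probability is 0.4619.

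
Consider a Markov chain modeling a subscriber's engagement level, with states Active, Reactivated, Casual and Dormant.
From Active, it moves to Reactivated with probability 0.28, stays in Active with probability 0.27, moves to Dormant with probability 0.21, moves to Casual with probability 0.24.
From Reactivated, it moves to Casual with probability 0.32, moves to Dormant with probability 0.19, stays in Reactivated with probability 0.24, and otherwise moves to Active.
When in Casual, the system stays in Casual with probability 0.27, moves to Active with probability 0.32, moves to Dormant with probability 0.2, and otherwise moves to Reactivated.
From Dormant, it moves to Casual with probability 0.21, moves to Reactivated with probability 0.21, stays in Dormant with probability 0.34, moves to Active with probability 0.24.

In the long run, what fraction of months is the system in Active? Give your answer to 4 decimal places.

Let the stationary distribution be π with π = πP and π_1 + π_2 + π_3 + π_4 = 1.
π_1 = 0.27·π_1 + 0.25·π_2 + 0.32·π_3 + 0.24·π_4
π_2 = 0.28·π_1 + 0.24·π_2 + 0.21·π_3 + 0.21·π_4
π_3 = 0.24·π_1 + 0.32·π_2 + 0.27·π_3 + 0.21·π_4
Solving with the normalization constraint gives π = (0.2713, 0.2361, 0.2597, 0.2330).
So the stationary probability of Active is 0.2713.

0.2713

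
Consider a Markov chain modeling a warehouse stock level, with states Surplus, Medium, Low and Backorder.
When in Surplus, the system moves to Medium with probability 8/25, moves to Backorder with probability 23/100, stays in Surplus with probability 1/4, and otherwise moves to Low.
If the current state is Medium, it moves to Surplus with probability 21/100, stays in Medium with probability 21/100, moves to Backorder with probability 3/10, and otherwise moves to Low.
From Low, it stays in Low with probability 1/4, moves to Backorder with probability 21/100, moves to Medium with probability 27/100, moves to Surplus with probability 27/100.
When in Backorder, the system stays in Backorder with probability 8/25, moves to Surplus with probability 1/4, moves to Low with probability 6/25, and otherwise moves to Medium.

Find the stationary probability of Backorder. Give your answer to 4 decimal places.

Let the stationary distribution be π with π = πP and π_1 + π_2 + π_3 + π_4 = 1.
π_1 = 0.25·π_1 + 0.21·π_2 + 0.27·π_3 + 0.25·π_4
π_2 = 0.32·π_1 + 0.21·π_2 + 0.27·π_3 + 0.19·π_4
π_3 = 0.2·π_1 + 0.28·π_2 + 0.25·π_3 + 0.24·π_4
Solving with the normalization constraint gives π = (0.2450, 0.2462, 0.2425, 0.2664).
So the stationary probability of Backorder is 0.2664.

0.2664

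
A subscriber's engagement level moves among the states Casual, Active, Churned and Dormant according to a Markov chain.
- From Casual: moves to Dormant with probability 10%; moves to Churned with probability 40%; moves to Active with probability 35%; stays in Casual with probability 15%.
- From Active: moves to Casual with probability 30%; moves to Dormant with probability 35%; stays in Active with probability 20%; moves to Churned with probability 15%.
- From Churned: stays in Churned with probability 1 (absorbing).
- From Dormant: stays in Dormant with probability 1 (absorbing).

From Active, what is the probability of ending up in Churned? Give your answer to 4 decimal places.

Let h(s) be the probability of absorption at Churned starting from transient state s. Then h(Churned) = 1 and h(Dormant) = 0. By first-step analysis:
h(Casual) = 0.15·h(Casual) + 0.35·h(Active) + 0.4·1 + 0.1·0
h(Active) = 0.3·h(Casual) + 0.2·h(Active) + 0.15·1 + 0.35·0
Solving: h(Casual) = 0.6478, h(Active) = 0.4304.
Starting from Active, the probability is 0.4304.

0.4304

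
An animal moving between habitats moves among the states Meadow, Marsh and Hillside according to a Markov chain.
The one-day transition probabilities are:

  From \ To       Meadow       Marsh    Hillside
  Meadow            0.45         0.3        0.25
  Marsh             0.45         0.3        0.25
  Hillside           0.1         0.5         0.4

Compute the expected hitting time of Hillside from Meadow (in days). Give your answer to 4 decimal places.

Let t(s) be the expected number of days to first reach Hillside from state s, with t(Hillside) = 0. Conditioning on the first day:
t(Meadow) = 1 + 0.45·t(Meadow) + 0.3·t(Marsh)
t(Marsh) = 1 + 0.45·t(Meadow) + 0.3·t(Marsh)
Solving: t(Meadow) = 4.0000, t(Marsh) = 4.0000.
Expected days from Meadow to Hillside: 4.0000.

4.0000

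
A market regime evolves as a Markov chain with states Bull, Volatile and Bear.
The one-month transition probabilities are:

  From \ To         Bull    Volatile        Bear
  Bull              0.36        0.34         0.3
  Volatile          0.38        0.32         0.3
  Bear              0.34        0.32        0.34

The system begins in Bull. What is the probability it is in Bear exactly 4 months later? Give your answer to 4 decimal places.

Propagate the distribution vector 4 months from Bull.
After 0 months: (1.0000, 0.0000, 0.0000)
After 1 month: (0.3600, 0.3400, 0.3000)
After 2 months: (0.3608, 0.3272, 0.3120)
After 3 months: (0.3603, 0.3272, 0.3125)
After 4 months: (0.3603, 0.3272, 0.3125)
P(in Bear after 4 months) = 0.3125

0.3125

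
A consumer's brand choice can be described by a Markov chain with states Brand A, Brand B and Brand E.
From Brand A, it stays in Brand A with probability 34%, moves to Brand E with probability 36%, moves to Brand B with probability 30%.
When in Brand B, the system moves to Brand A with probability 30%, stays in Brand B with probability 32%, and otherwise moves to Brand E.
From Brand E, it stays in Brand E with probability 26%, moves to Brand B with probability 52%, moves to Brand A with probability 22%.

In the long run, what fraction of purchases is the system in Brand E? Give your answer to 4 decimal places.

Let the stationary distribution be π with π = πP and π_1 + π_2 + π_3 = 1.
π_1 = 0.34·π_1 + 0.3·π_2 + 0.22·π_3
π_2 = 0.3·π_1 + 0.32·π_2 + 0.52·π_3
Solving with the normalization constraint gives π = (0.2846, 0.3811, 0.3342).
So the stationary probability of Brand E is 0.3342.

0.3342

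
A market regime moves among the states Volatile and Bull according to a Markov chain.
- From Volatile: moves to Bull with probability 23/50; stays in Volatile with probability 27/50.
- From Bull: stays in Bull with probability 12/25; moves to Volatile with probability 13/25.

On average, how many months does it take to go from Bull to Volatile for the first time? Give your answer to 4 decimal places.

Let t(s) be the expected number of months to first reach Volatile from state s, with t(Volatile) = 0. Conditioning on the first month:
t(Bull) = 1 + 0.48·t(Bull)
Solving: t(Bull) = 1.9231.
Expected months from Bull to Volatile: 1.9231.

1.9231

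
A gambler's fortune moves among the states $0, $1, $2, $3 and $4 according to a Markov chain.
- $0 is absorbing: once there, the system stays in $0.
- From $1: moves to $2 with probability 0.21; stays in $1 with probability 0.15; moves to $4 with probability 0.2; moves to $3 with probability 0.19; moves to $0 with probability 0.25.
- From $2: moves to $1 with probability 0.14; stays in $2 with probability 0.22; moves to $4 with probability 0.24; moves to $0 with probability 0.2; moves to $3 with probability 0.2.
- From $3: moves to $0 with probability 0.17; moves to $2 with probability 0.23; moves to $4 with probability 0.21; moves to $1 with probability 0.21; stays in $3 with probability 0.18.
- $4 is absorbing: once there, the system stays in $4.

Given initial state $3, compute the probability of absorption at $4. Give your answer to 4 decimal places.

Let h(s) be the probability of absorption at $4 starting from transient state s. Then h($4) = 1 and h($0) = 0. By first-step analysis:
h($1) = 0.25·0 + 0.15·h($1) + 0.21·h($2) + 0.19·h($3) + 0.2·1
h($2) = 0.2·0 + 0.14·h($1) + 0.22·h($2) + 0.2·h($3) + 0.24·1
h($3) = 0.17·0 + 0.21·h($1) + 0.23·h($2) + 0.18·h($3) + 0.21·1
Solving: h($1) = 0.4845, h($2) = 0.5303, h($3) = 0.5289.
Starting from $3, the probability is 0.5289.

0.5289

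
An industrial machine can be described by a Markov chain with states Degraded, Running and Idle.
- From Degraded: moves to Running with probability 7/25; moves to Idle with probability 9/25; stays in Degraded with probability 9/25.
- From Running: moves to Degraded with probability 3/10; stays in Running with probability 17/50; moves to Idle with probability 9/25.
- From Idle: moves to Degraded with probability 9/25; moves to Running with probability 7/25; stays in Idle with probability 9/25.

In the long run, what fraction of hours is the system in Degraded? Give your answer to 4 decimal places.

0.3421

Let the stationary distribution be π with π = πP and π_1 + π_2 + π_3 = 1.
π_1 = 0.36·π_1 + 0.3·π_2 + 0.36·π_3
π_2 = 0.28·π_1 + 0.34·π_2 + 0.28·π_3
Solving with the normalization constraint gives π = (0.3421, 0.2979, 0.3600).
So the stationary probability of Degraded is 0.3421.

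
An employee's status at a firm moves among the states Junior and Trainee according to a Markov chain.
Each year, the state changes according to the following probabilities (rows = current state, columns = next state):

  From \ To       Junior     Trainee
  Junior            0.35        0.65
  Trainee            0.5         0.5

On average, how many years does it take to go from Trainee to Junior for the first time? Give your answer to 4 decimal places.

Let t(s) be the expected number of years to first reach Junior from state s, with t(Junior) = 0. Conditioning on the first year:
t(Trainee) = 1 + 0.5·t(Trainee)
Solving: t(Trainee) = 2.0000.
Expected years from Trainee to Junior: 2.0000.

2.0000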